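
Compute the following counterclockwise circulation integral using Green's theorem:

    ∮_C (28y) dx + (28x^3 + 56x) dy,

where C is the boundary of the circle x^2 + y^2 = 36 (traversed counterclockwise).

Green's theorem converts the closed line integral into a double integral over the enclosed region D:

    ∮_C P dx + Q dy = ∬_D (∂Q/∂x - ∂P/∂y) dA.

Here P = 28y, Q = 28x^3 + 56x, so

    ∂Q/∂x = 84x^2 + 56,    ∂P/∂y = 28,
    ∂Q/∂x - ∂P/∂y = 84x^2 + 28.

D is the region x^2 + y^2 ≤ 36. Evaluating the double integral:

In polar coordinates (x = r cos θ, y = r sin θ, dA = r dr dθ) the integrand becomes 84r^2cos(θ)^2 + 28, so

    ∬_D (84x^2 + 28) dA = ∫_0^{2π} ∫_0^{6} (84r^2cos(θ)^2 + 28) · r dr dθ.

Inner (r from 0 to 6): 27216cos(θ)^2 + 504.
Outer (θ from 0 to 2π): 28224π.

Therefore ∮_C P dx + Q dy = 28224π.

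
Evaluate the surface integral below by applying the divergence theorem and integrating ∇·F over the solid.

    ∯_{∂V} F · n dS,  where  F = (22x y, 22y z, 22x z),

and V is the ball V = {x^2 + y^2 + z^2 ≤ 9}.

By the divergence theorem,

    ∯_{∂V} F · n dS = ∭_V (∇ · F) dV.

Compute the divergence:
    ∇ · F = ∂F_x/∂x + ∂F_y/∂y + ∂F_z/∂z = 22y + 22z + 22x = 22x + 22y + 22z.

In spherical coordinates, x = ρ sin(φ) cos(θ), y = ρ sin(φ) sin(θ), z = ρ cos(φ), dV = ρ^2 sin(φ) dρ dφ dθ, with 0 ≤ ρ ≤ 3, 0 ≤ φ ≤ π, 0 ≤ θ ≤ 2π.

The integrand, after substitution and multiplying by the volume element, becomes (22ρ (sqrt(2)sin(φ)sin(θ + π/4) + cos(φ))) · ρ^2 sin(φ), so

    ∭_V (∇·F) dV = ∫_0^{2π} ∫_0^{π} ∫_0^{3} (22ρ (sqrt(2)sin(φ)sin(θ + π/4) + cos(φ))) · ρ^2 sin(φ) dρ dφ dθ.

Inner (ρ from 0 to 3): 891(sqrt(2)sin(φ)sin(θ + π/4) + cos(φ))sin(φ)/2.
Middle (φ from 0 to π): 891sqrt(2)π sin(θ + π/4)/4.
Outer (θ from 0 to 2π): 0.

Therefore ∯_{∂V} F · n dS = 0.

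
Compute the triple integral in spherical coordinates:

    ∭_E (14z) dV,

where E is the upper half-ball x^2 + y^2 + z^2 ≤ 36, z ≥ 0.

In spherical coordinates, x = ρ sin(φ) cos(θ), y = ρ sin(φ) sin(θ), z = ρ cos(φ), and dV = ρ^2 sin(φ) dρ dφ dθ.

The integrand becomes 14ρ cos(φ), so

    ∭_E (14z) dV = ∫_{0}^{2π} ∫_{0}^{π/2} ∫_{0}^{6} (14ρ cos(φ)) · ρ^2 sin(φ) dρ dφ dθ.

Inner (ρ): 2268sin(2φ).
Middle (φ): 2268.
Outer (θ): 4536π.

Therefore the triple integral equals 4536π.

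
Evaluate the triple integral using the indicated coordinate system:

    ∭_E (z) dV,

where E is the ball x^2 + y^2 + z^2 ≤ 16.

In spherical coordinates, x = ρ sin(φ) cos(θ), y = ρ sin(φ) sin(θ), z = ρ cos(φ), and dV = ρ^2 sin(φ) dρ dφ dθ.

The integrand becomes ρ cos(φ), so

    ∭_E (z) dV = ∫_{0}^{2π} ∫_{0}^{π} ∫_{0}^{4} (ρ cos(φ)) · ρ^2 sin(φ) dρ dφ dθ.

Inner (ρ): 32sin(2φ).
Middle (φ): 0.
Outer (θ): 0.

Therefore the triple integral equals 0.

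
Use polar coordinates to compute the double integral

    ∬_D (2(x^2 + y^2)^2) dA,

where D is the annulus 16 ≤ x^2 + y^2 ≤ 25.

The region D is 4 ≤ r ≤ 5, 0 ≤ θ ≤ 2π in polar coordinates, where x = r cos(θ), y = r sin(θ), and dA = r dr dθ.

Under the substitution, the integrand becomes 2r^4, so

    ∬_D (2(x^2 + y^2)^2) dA = ∫_{0}^{2π} ∫_{4}^{5} (2r^4) · r dr dθ.

Inner integral (in r): ∫_{4}^{5} (2r^4) · r dr = 3843.

Outer integral (in θ): ∫_{0}^{2π} (3843) dθ = 7686π.

Therefore ∬_D (2(x^2 + y^2)^2) dA = 7686π.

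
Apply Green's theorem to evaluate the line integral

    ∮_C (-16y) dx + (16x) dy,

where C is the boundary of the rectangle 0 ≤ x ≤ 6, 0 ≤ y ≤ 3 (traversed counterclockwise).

Green's theorem converts the closed line integral into a double integral over the enclosed region D:

    ∮_C P dx + Q dy = ∬_D (∂Q/∂x - ∂P/∂y) dA.

Here P = -16y, Q = 16x, so

    ∂Q/∂x = 16,    ∂P/∂y = -16,
    ∂Q/∂x - ∂P/∂y = 32.

D is the region 0 ≤ x ≤ 6, 0 ≤ y ≤ 3. Evaluating the double integral:

    ∬_D (32) dA = ∫_0^{6} ∫_0^{3} (32) dy dx.

Inner (y from 0 to 3): 96.
Outer (x from 0 to 6): 576.

Therefore ∮_C P dx + Q dy = 576.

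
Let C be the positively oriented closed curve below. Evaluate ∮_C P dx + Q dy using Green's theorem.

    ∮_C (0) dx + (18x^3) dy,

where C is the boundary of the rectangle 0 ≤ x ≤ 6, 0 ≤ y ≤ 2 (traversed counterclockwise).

Green's theorem converts the closed line integral into a double integral over the enclosed region D:

    ∮_C P dx + Q dy = ∬_D (∂Q/∂x - ∂P/∂y) dA.

Here P = 0, Q = 18x^3, so

    ∂Q/∂x = 54x^2,    ∂P/∂y = 0,
    ∂Q/∂x - ∂P/∂y = 54x^2.

D is the region 0 ≤ x ≤ 6, 0 ≤ y ≤ 2. Evaluating the double integral:

    ∬_D (54x^2) dA = ∫_0^{6} ∫_0^{2} (54x^2) dy dx.

Inner (y from 0 to 2): 108x^2.
Outer (x from 0 to 6): 7776.

Therefore ∮_C P dx + Q dy = 7776.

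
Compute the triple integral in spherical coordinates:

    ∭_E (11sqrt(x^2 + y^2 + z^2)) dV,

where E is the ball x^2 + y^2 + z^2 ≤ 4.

In spherical coordinates, x = ρ sin(φ) cos(θ), y = ρ sin(φ) sin(θ), z = ρ cos(φ), and dV = ρ^2 sin(φ) dρ dφ dθ.

The integrand becomes 11ρ, so

    ∭_E (11sqrt(x^2 + y^2 + z^2)) dV = ∫_{0}^{2π} ∫_{0}^{π} ∫_{0}^{2} (11ρ) · ρ^2 sin(φ) dρ dφ dθ.

Inner (ρ): 44sin(φ).
Middle (φ): 88.
Outer (θ): 176π.

Therefore the triple integral equals 176π.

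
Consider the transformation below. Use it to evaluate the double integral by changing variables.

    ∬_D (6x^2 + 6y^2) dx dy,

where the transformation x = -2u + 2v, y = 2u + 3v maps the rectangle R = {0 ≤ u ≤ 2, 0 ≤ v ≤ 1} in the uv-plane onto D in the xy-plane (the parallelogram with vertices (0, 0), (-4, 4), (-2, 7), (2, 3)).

Compute the Jacobian determinant of (x, y) with respect to (u, v):

    ∂(x,y)/∂(u,v) = | -2  2 | = (-2)(3) - (2)(2) = -10.
                   | 2  3 |

Its absolute value is |J| = 10 (the area scaling factor).

Substituting x = -2u + 2v, y = 2u + 3v into the integrand,

    6x^2 + 6y^2 → 48u^2 + 24u v + 78v^2,

so the integral becomes

    ∬_R (48u^2 + 24u v + 78v^2) · |J| du dv = ∫_0^2 ∫_0^1 (480u^2 + 240u v + 780v^2) dv du.

Inner (v): 480u^2 + 120u + 260.
Outer (u): 2040.

Therefore ∬_D (6x^2 + 6y^2) dx dy = 2040.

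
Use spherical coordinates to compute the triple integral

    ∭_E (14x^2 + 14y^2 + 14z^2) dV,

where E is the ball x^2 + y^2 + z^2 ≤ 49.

In spherical coordinates, x = ρ sin(φ) cos(θ), y = ρ sin(φ) sin(θ), z = ρ cos(φ), and dV = ρ^2 sin(φ) dρ dφ dθ.

The integrand becomes 14ρ^2, so

    ∭_E (14x^2 + 14y^2 + 14z^2) dV = ∫_{0}^{2π} ∫_{0}^{π} ∫_{0}^{7} (14ρ^2) · ρ^2 sin(φ) dρ dφ dθ.

Inner (ρ): 235298sin(φ)/5.
Middle (φ): 470596/5.
Outer (θ): 941192π/5.

Therefore the triple integral equals 941192π/5.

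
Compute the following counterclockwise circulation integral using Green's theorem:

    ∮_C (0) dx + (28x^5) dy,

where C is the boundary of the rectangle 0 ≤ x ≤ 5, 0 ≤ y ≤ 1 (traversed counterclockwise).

Green's theorem converts the closed line integral into a double integral over the enclosed region D:

    ∮_C P dx + Q dy = ∬_D (∂Q/∂x - ∂P/∂y) dA.

Here P = 0, Q = 28x^5, so

    ∂Q/∂x = 140x^4,    ∂P/∂y = 0,
    ∂Q/∂x - ∂P/∂y = 140x^4.

D is the region 0 ≤ x ≤ 5, 0 ≤ y ≤ 1. Evaluating the double integral:

    ∬_D (140x^4) dA = ∫_0^{5} ∫_0^{1} (140x^4) dy dx.

Inner (y from 0 to 1): 140x^4.
Outer (x from 0 to 5): 87500.

Therefore ∮_C P dx + Q dy = 87500.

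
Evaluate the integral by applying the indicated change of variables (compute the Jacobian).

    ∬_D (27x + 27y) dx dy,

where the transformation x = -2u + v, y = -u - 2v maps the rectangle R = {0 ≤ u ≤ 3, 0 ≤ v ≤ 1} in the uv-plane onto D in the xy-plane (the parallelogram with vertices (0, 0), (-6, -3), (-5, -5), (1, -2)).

Compute the Jacobian determinant of (x, y) with respect to (u, v):

    ∂(x,y)/∂(u,v) = | -2  1 | = (-2)(-2) - (1)(-1) = 5.
                   | -1  -2 |

Its absolute value is |J| = 5 (the area scaling factor).

Substituting x = -2u + v, y = -u - 2v into the integrand,

    27x + 27y → -81u - 27v,

so the integral becomes

    ∬_R (-81u - 27v) · |J| du dv = ∫_0^3 ∫_0^1 (-405u - 135v) dv du.

Inner (v): -405u - 135/2.
Outer (u): -2025.

Therefore ∬_D (27x + 27y) dx dy = -2025.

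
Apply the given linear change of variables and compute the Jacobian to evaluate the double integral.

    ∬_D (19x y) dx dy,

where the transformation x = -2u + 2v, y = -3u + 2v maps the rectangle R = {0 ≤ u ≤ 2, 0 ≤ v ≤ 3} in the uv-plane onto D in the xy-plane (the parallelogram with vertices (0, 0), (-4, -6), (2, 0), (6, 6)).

Compute the Jacobian determinant of (x, y) with respect to (u, v):

    ∂(x,y)/∂(u,v) = | -2  2 | = (-2)(2) - (2)(-3) = 2.
                   | -3  2 |

Its absolute value is |J| = 2 (the area scaling factor).

Substituting x = -2u + 2v, y = -3u + 2v into the integrand,

    19x y → 114u^2 - 190u v + 76v^2,

so the integral becomes

    ∬_R (114u^2 - 190u v + 76v^2) · |J| du dv = ∫_0^2 ∫_0^3 (228u^2 - 380u v + 152v^2) dv du.

Inner (v): 684u^2 - 1710u + 1368.
Outer (u): 1140.

Therefore ∬_D (19x y) dx dy = 1140.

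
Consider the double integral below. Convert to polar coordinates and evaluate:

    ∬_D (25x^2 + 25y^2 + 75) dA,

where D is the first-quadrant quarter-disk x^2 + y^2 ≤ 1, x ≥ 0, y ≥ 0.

The region D is 0 ≤ r ≤ 1, 0 ≤ θ ≤ π/2 in polar coordinates, where x = r cos(θ), y = r sin(θ), and dA = r dr dθ.

Under the substitution, the integrand becomes 25r^2 + 75, so

    ∬_D (25x^2 + 25y^2 + 75) dA = ∫_{0}^{π/2} ∫_{0}^{1} (25r^2 + 75) · r dr dθ.

Inner integral (in r): ∫_{0}^{1} (25r^2 + 75) · r dr = 175/4.

Outer integral (in θ): ∫_{0}^{π/2} (175/4) dθ = 175π/8.

Therefore ∬_D (25x^2 + 25y^2 + 75) dA = 175π/8.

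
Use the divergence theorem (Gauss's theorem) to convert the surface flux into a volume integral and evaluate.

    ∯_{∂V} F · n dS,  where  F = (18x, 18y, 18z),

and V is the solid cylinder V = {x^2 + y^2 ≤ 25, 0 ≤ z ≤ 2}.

By the divergence theorem,

    ∯_{∂V} F · n dS = ∭_V (∇ · F) dV.

Compute the divergence:
    ∇ · F = ∂F_x/∂x + ∂F_y/∂y + ∂F_z/∂z = 18 + 18 + 18 = 54.

In cylindrical coordinates, x = r cos(θ), y = r sin(θ), z = z, dV = r dr dθ dz, with 0 ≤ r ≤ 5, 0 ≤ θ ≤ 2π, 0 ≤ z ≤ 2.

The integrand, after substitution and multiplying by the volume element, becomes (54) · r, so

    ∭_V (∇·F) dV = ∫_0^{2π} ∫_0^{5} ∫_0^{2} (54) · r dz dr dθ.

Inner (z from 0 to 2): 108r.
Middle (r from 0 to 5): 1350.
Outer (θ from 0 to 2π): 2700π.

Therefore ∯_{∂V} F · n dS = 2700π.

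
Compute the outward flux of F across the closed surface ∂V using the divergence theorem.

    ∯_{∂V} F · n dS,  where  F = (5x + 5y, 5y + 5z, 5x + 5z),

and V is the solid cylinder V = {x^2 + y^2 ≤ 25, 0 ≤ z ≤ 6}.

By the divergence theorem,

    ∯_{∂V} F · n dS = ∭_V (∇ · F) dV.

Compute the divergence:
    ∇ · F = ∂F_x/∂x + ∂F_y/∂y + ∂F_z/∂z = 5 + 5 + 5 = 15.

In cylindrical coordinates, x = r cos(θ), y = r sin(θ), z = z, dV = r dr dθ dz, with 0 ≤ r ≤ 5, 0 ≤ θ ≤ 2π, 0 ≤ z ≤ 6.

The integrand, after substitution and multiplying by the volume element, becomes (15) · r, so

    ∭_V (∇·F) dV = ∫_0^{2π} ∫_0^{5} ∫_0^{6} (15) · r dz dr dθ.

Inner (z from 0 to 6): 90r.
Middle (r from 0 to 5): 1125.
Outer (θ from 0 to 2π): 2250π.

Therefore ∯_{∂V} F · n dS = 2250π.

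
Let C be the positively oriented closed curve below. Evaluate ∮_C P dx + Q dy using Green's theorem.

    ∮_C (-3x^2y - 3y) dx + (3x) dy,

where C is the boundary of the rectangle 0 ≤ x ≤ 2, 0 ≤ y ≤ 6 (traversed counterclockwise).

Green's theorem converts the closed line integral into a double integral over the enclosed region D:

    ∮_C P dx + Q dy = ∬_D (∂Q/∂x - ∂P/∂y) dA.

Here P = -3x^2y - 3y, Q = 3x, so

    ∂Q/∂x = 3,    ∂P/∂y = -3x^2 - 3,
    ∂Q/∂x - ∂P/∂y = 3x^2 + 6.

D is the region 0 ≤ x ≤ 2, 0 ≤ y ≤ 6. Evaluating the double integral:

    ∬_D (3x^2 + 6) dA = ∫_0^{2} ∫_0^{6} (3x^2 + 6) dy dx.

Inner (y from 0 to 6): 18x^2 + 36.
Outer (x from 0 to 2): 120.

Therefore ∮_C P dx + Q dy = 120.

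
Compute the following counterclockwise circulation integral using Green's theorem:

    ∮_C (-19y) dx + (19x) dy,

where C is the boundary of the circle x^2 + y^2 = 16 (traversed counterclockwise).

Green's theorem converts the closed line integral into a double integral over the enclosed region D:

    ∮_C P dx + Q dy = ∬_D (∂Q/∂x - ∂P/∂y) dA.

Here P = -19y, Q = 19x, so

    ∂Q/∂x = 19,    ∂P/∂y = -19,
    ∂Q/∂x - ∂P/∂y = 38.

D is the region x^2 + y^2 ≤ 16. Evaluating the double integral:

In polar coordinates (x = r cos θ, y = r sin θ, dA = r dr dθ) the integrand becomes 38, so

    ∬_D (38) dA = ∫_0^{2π} ∫_0^{4} (38) · r dr dθ.

Inner (r from 0 to 4): 304.
Outer (θ from 0 to 2π): 608π.

Therefore ∮_C P dx + Q dy = 608π.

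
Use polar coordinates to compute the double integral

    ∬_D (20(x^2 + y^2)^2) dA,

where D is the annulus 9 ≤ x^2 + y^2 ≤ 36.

The region D is 3 ≤ r ≤ 6, 0 ≤ θ ≤ 2π in polar coordinates, where x = r cos(θ), y = r sin(θ), and dA = r dr dθ.

Under the substitution, the integrand becomes 20r^4, so

    ∬_D (20(x^2 + y^2)^2) dA = ∫_{0}^{2π} ∫_{3}^{6} (20r^4) · r dr dθ.

Inner integral (in r): ∫_{3}^{6} (20r^4) · r dr = 153090.

Outer integral (in θ): ∫_{0}^{2π} (153090) dθ = 306180π.

Therefore ∬_D (20(x^2 + y^2)^2) dA = 306180π.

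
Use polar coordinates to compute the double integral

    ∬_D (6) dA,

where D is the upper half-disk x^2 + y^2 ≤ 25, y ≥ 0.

The region D is 0 ≤ r ≤ 5, 0 ≤ θ ≤ π in polar coordinates, where x = r cos(θ), y = r sin(θ), and dA = r dr dθ.

Under the substitution, the integrand becomes 6, so

    ∬_D (6) dA = ∫_{0}^{π} ∫_{0}^{5} (6) · r dr dθ.

Inner integral (in r): ∫_{0}^{5} (6) · r dr = 75.

Outer integral (in θ): ∫_{0}^{π} (75) dθ = 75π.

Therefore ∬_D (6) dA = 75π.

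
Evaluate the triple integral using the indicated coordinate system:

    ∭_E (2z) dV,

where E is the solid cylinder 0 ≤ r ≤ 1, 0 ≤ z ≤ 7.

In cylindrical coordinates, x = r cos(θ), y = r sin(θ), z = z, and dV = r dr dθ dz.

The integrand becomes 2z, so

    ∭_E (2z) dV = ∫_{0}^{2π} ∫_{0}^{1} ∫_{0}^{7} (2z) · r dz dr dθ.

Inner (z): 49r.
Middle (r from 0 to 1): 49/2.
Outer (θ): 49π.

Therefore the triple integral equals 49π.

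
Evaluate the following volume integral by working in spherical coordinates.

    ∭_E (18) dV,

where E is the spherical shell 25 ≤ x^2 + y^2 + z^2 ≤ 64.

In spherical coordinates, x = ρ sin(φ) cos(θ), y = ρ sin(φ) sin(θ), z = ρ cos(φ), and dV = ρ^2 sin(φ) dρ dφ dθ.

The integrand becomes 18, so

    ∭_E (18) dV = ∫_{0}^{2π} ∫_{0}^{π} ∫_{5}^{8} (18) · ρ^2 sin(φ) dρ dφ dθ.

Inner (ρ): 2322sin(φ).
Middle (φ): 4644.
Outer (θ): 9288π.

Therefore the triple integral equals 9288π.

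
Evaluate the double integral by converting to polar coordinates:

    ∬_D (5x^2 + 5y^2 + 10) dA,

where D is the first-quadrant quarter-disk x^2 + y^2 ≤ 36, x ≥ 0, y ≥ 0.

The region D is 0 ≤ r ≤ 6, 0 ≤ θ ≤ π/2 in polar coordinates, where x = r cos(θ), y = r sin(θ), and dA = r dr dθ.

Under the substitution, the integrand becomes 5r^2 + 10, so

    ∬_D (5x^2 + 5y^2 + 10) dA = ∫_{0}^{π/2} ∫_{0}^{6} (5r^2 + 10) · r dr dθ.

Inner integral (in r): ∫_{0}^{6} (5r^2 + 10) · r dr = 1800.

Outer integral (in θ): ∫_{0}^{π/2} (1800) dθ = 900π.

Therefore ∬_D (5x^2 + 5y^2 + 10) dA = 900π.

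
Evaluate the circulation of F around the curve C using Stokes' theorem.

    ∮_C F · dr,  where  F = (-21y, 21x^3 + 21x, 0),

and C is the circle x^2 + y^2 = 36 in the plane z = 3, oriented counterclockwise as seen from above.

Let S be the flat disk x^2 + y^2 ≤ 36 in the plane z = 3, with upward unit normal n̂ = ẑ. By Stokes' theorem,

    ∮_C F · dr = ∬_S (∇ × F) · n̂ dS = ∬_D (curl F)_z dA,

where D is the disk x^2 + y^2 ≤ 36.

Compute the curl of F = (-21y, 21x^3 + 21x, 0):
    (∇ × F)_x = ∂F_z/∂y - ∂F_y/∂z = 0,
    (∇ × F)_y = ∂F_x/∂z - ∂F_z/∂x = 0,
    (∇ × F)_z = ∂F_y/∂x - ∂F_x/∂y = 63x^2 + 42.

On z = 3, (curl F)_z = 63x^2 + 42.

Convert to polar (x = r cos θ, y = r sin θ, dA = r dr dθ); the integrand becomes 63r^2cos(θ)^2 + 42, so

    ∬_D (curl F)_z dA = ∫_0^{2π} ∫_0^{6} (63r^2cos(θ)^2 + 42) · r dr dθ.

Inner (r from 0 to 6): 20412cos(θ)^2 + 756.
Outer (θ from 0 to 2π): 21924π.

Therefore ∮_C F · dr = 21924π.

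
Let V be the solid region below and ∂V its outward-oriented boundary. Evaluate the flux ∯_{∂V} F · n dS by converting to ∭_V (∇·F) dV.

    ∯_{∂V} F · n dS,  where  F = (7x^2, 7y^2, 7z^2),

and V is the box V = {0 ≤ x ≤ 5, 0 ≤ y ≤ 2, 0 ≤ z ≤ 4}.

By the divergence theorem,

    ∯_{∂V} F · n dS = ∭_V (∇ · F) dV.

Compute the divergence:
    ∇ · F = ∂F_x/∂x + ∂F_y/∂y + ∂F_z/∂z = 14x + 14y + 14z.

V is a rectangular box, so dV = dx dy dz with 0 ≤ x ≤ 5, 0 ≤ y ≤ 2, 0 ≤ z ≤ 4.

Integrate (14x + 14y + 14z) over V as an iterated integral:

    ∭_V (∇·F) dV = ∫_0^{5} ∫_0^{2} ∫_0^{4} (14x + 14y + 14z) dz dy dx.

Inner (z from 0 to 4): 56x + 56y + 112.
Middle (y from 0 to 2): 112x + 336.
Outer (x from 0 to 5): 3080.

Therefore ∯_{∂V} F · n dS = 3080.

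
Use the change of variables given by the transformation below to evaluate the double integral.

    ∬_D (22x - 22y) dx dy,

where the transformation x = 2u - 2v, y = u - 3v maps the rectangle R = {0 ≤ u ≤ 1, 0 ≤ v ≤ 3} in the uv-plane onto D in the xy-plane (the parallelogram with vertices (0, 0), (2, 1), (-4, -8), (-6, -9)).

Compute the Jacobian determinant of (x, y) with respect to (u, v):

    ∂(x,y)/∂(u,v) = | 2  -2 | = (2)(-3) - (-2)(1) = -4.
                   | 1  -3 |

Its absolute value is |J| = 4 (the area scaling factor).

Substituting x = 2u - 2v, y = u - 3v into the integrand,

    22x - 22y → 22u + 22v,

so the integral becomes

    ∬_R (22u + 22v) · |J| du dv = ∫_0^1 ∫_0^3 (88u + 88v) dv du.

Inner (v): 264u + 396.
Outer (u): 528.

Therefore ∬_D (22x - 22y) dx dy = 528.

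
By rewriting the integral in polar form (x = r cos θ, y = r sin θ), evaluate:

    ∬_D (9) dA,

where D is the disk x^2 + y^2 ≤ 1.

The region D is 0 ≤ r ≤ 1, 0 ≤ θ ≤ 2π in polar coordinates, where x = r cos(θ), y = r sin(θ), and dA = r dr dθ.

Under the substitution, the integrand becomes 9, so

    ∬_D (9) dA = ∫_{0}^{2π} ∫_{0}^{1} (9) · r dr dθ.

Inner integral (in r): ∫_{0}^{1} (9) · r dr = 9/2.

Outer integral (in θ): ∫_{0}^{2π} (9/2) dθ = 9π.

Therefore ∬_D (9) dA = 9π.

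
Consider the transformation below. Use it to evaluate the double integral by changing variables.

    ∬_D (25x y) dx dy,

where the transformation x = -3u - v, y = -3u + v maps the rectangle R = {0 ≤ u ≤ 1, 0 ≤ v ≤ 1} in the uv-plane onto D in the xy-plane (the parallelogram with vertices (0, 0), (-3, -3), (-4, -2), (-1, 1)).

Compute the Jacobian determinant of (x, y) with respect to (u, v):

    ∂(x,y)/∂(u,v) = | -3  -1 | = (-3)(1) - (-1)(-3) = -6.
                   | -3  1 |

Its absolute value is |J| = 6 (the area scaling factor).

Substituting x = -3u - v, y = -3u + v into the integrand,

    25x y → 225u^2 - 25v^2,

so the integral becomes

    ∬_R (225u^2 - 25v^2) · |J| du dv = ∫_0^1 ∫_0^1 (1350u^2 - 150v^2) dv du.

Inner (v): 1350u^2 - 50.
Outer (u): 400.

Therefore ∬_D (25x y) dx dy = 400.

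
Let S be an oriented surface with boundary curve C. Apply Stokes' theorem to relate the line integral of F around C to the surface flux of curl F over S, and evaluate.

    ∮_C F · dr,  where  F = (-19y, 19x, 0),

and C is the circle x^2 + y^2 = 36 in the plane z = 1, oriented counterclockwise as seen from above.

Let S be the flat disk x^2 + y^2 ≤ 36 in the plane z = 1, with upward unit normal n̂ = ẑ. By Stokes' theorem,

    ∮_C F · dr = ∬_S (∇ × F) · n̂ dS = ∬_D (curl F)_z dA,

where D is the disk x^2 + y^2 ≤ 36.

Compute the curl of F = (-19y, 19x, 0):
    (∇ × F)_x = ∂F_z/∂y - ∂F_y/∂z = 0,
    (∇ × F)_y = ∂F_x/∂z - ∂F_z/∂x = 0,
    (∇ × F)_z = ∂F_y/∂x - ∂F_x/∂y = 38.

On z = 1, (curl F)_z = 38.

Convert to polar (x = r cos θ, y = r sin θ, dA = r dr dθ); the integrand becomes 38, so

    ∬_D (curl F)_z dA = ∫_0^{2π} ∫_0^{6} (38) · r dr dθ.

Inner (r from 0 to 6): 684.
Outer (θ from 0 to 2π): 1368π.

Therefore ∮_C F · dr = 1368π.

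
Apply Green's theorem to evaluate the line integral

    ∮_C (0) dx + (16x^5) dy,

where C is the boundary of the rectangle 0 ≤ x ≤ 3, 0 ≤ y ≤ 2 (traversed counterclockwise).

Green's theorem converts the closed line integral into a double integral over the enclosed region D:

    ∮_C P dx + Q dy = ∬_D (∂Q/∂x - ∂P/∂y) dA.

Here P = 0, Q = 16x^5, so

    ∂Q/∂x = 80x^4,    ∂P/∂y = 0,
    ∂Q/∂x - ∂P/∂y = 80x^4.

D is the region 0 ≤ x ≤ 3, 0 ≤ y ≤ 2. Evaluating the double integral:

    ∬_D (80x^4) dA = ∫_0^{3} ∫_0^{2} (80x^4) dy dx.

Inner (y from 0 to 2): 160x^4.
Outer (x from 0 to 3): 7776.

Therefore ∮_C P dx + Q dy = 7776.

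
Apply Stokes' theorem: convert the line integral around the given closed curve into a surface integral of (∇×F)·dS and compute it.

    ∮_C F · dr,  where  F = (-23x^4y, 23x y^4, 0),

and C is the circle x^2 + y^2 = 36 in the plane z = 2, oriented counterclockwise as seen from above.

Let S be the flat disk x^2 + y^2 ≤ 36 in the plane z = 2, with upward unit normal n̂ = ẑ. By Stokes' theorem,

    ∮_C F · dr = ∬_S (∇ × F) · n̂ dS = ∬_D (curl F)_z dA,

where D is the disk x^2 + y^2 ≤ 36.

Compute the curl of F = (-23x^4y, 23x y^4, 0):
    (∇ × F)_x = ∂F_z/∂y - ∂F_y/∂z = 0,
    (∇ × F)_y = ∂F_x/∂z - ∂F_z/∂x = 0,
    (∇ × F)_z = ∂F_y/∂x - ∂F_x/∂y = 23x^4 + 23y^4.

On z = 2, (curl F)_z = 23x^4 + 23y^4.

Convert to polar (x = r cos θ, y = r sin θ, dA = r dr dθ); the integrand becomes 23r^4(sin(θ)^4 + cos(θ)^4), so

    ∬_D (curl F)_z dA = ∫_0^{2π} ∫_0^{6} (23r^4(sin(θ)^4 + cos(θ)^4)) · r dr dθ.

Inner (r from 0 to 6): 178848sin(θ)^4 + 178848cos(θ)^4.
Outer (θ from 0 to 2π): 268272π.

Therefore ∮_C F · dr = 268272π.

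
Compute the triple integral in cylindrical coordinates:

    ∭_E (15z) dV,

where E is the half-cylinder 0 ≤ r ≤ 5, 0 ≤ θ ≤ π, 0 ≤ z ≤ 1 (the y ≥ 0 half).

In cylindrical coordinates, x = r cos(θ), y = r sin(θ), z = z, and dV = r dr dθ dz.

The integrand becomes 15z, so

    ∭_E (15z) dV = ∫_{0}^{π} ∫_{0}^{5} ∫_{0}^{1} (15z) · r dz dr dθ.

Inner (z): 15r/2.
Middle (r from 0 to 5): 375/4.
Outer (θ): 375π/4.

Therefore the triple integral equals 375π/4.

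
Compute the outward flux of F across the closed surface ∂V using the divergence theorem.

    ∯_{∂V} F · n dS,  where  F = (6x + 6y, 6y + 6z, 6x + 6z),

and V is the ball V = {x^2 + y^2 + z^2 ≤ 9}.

By the divergence theorem,

    ∯_{∂V} F · n dS = ∭_V (∇ · F) dV.

Compute the divergence:
    ∇ · F = ∂F_x/∂x + ∂F_y/∂y + ∂F_z/∂z = 6 + 6 + 6 = 18.

In spherical coordinates, x = ρ sin(φ) cos(θ), y = ρ sin(φ) sin(θ), z = ρ cos(φ), dV = ρ^2 sin(φ) dρ dφ dθ, with 0 ≤ ρ ≤ 3, 0 ≤ φ ≤ π, 0 ≤ θ ≤ 2π.

The integrand, after substitution and multiplying by the volume element, becomes (18) · ρ^2 sin(φ), so

    ∭_V (∇·F) dV = ∫_0^{2π} ∫_0^{π} ∫_0^{3} (18) · ρ^2 sin(φ) dρ dφ dθ.

Inner (ρ from 0 to 3): 162sin(φ).
Middle (φ from 0 to π): 324.
Outer (θ from 0 to 2π): 648π.

Therefore ∯_{∂V} F · n dS = 648π.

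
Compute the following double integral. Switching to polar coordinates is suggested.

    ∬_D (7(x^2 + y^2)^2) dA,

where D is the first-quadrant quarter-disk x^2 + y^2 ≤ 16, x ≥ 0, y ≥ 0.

The region D is 0 ≤ r ≤ 4, 0 ≤ θ ≤ π/2 in polar coordinates, where x = r cos(θ), y = r sin(θ), and dA = r dr dθ.

Under the substitution, the integrand becomes 7r^4, so

    ∬_D (7(x^2 + y^2)^2) dA = ∫_{0}^{π/2} ∫_{0}^{4} (7r^4) · r dr dθ.

Inner integral (in r): ∫_{0}^{4} (7r^4) · r dr = 14336/3.

Outer integral (in θ): ∫_{0}^{π/2} (14336/3) dθ = 7168π/3.

Therefore ∬_D (7(x^2 + y^2)^2) dA = 7168π/3.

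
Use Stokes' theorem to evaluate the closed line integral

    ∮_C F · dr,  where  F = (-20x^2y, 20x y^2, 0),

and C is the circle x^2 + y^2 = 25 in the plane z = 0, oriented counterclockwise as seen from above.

Let S be the flat disk x^2 + y^2 ≤ 25 in the plane z = 0, with upward unit normal n̂ = ẑ. By Stokes' theorem,

    ∮_C F · dr = ∬_S (∇ × F) · n̂ dS = ∬_D (curl F)_z dA,

where D is the disk x^2 + y^2 ≤ 25.

Compute the curl of F = (-20x^2y, 20x y^2, 0):
    (∇ × F)_x = ∂F_z/∂y - ∂F_y/∂z = 0,
    (∇ × F)_y = ∂F_x/∂z - ∂F_z/∂x = 0,
    (∇ × F)_z = ∂F_y/∂x - ∂F_x/∂y = 20x^2 + 20y^2.

On z = 0, (curl F)_z = 20x^2 + 20y^2.

Convert to polar (x = r cos θ, y = r sin θ, dA = r dr dθ); the integrand becomes 20r^2, so

    ∬_D (curl F)_z dA = ∫_0^{2π} ∫_0^{5} (20r^2) · r dr dθ.

Inner (r from 0 to 5): 3125.
Outer (θ from 0 to 2π): 6250π.

Therefore ∮_C F · dr = 6250π.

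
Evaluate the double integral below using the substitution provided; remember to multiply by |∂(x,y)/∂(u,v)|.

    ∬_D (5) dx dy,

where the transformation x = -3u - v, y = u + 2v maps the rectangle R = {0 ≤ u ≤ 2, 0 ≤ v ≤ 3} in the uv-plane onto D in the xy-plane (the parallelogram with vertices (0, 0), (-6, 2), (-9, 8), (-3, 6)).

Compute the Jacobian determinant of (x, y) with respect to (u, v):

    ∂(x,y)/∂(u,v) = | -3  -1 | = (-3)(2) - (-1)(1) = -5.
                   | 1  2 |

Its absolute value is |J| = 5 (the area scaling factor).

Substituting x = -3u - v, y = u + 2v into the integrand,

    5 → 5,

so the integral becomes

    ∬_R (5) · |J| du dv = ∫_0^2 ∫_0^3 (25) dv du.

Inner (v): 75.
Outer (u): 150.

Therefore ∬_D (5) dx dy = 150.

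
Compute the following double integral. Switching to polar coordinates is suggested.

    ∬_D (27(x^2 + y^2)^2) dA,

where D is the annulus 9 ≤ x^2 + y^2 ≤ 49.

The region D is 3 ≤ r ≤ 7, 0 ≤ θ ≤ 2π in polar coordinates, where x = r cos(θ), y = r sin(θ), and dA = r dr dθ.

Under the substitution, the integrand becomes 27r^4, so

    ∬_D (27(x^2 + y^2)^2) dA = ∫_{0}^{2π} ∫_{3}^{7} (27r^4) · r dr dθ.

Inner integral (in r): ∫_{3}^{7} (27r^4) · r dr = 526140.

Outer integral (in θ): ∫_{0}^{2π} (526140) dθ = 1052280π.

Therefore ∬_D (27(x^2 + y^2)^2) dA = 1052280π.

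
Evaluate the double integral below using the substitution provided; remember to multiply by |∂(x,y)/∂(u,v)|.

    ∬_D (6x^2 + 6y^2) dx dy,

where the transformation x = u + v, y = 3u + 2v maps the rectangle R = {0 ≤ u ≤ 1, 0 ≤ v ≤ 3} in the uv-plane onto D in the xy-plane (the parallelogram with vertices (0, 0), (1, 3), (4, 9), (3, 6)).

Compute the Jacobian determinant of (x, y) with respect to (u, v):

    ∂(x,y)/∂(u,v) = | 1  1 | = (1)(2) - (1)(3) = -1.
                   | 3  2 |

Its absolute value is |J| = 1 (the area scaling factor).

Substituting x = u + v, y = 3u + 2v into the integrand,

    6x^2 + 6y^2 → 60u^2 + 84u v + 30v^2,

so the integral becomes

    ∬_R (60u^2 + 84u v + 30v^2) · |J| du dv = ∫_0^1 ∫_0^3 (60u^2 + 84u v + 30v^2) dv du.

Inner (v): 180u^2 + 378u + 270.
Outer (u): 519.

Therefore ∬_D (6x^2 + 6y^2) dx dy = 519.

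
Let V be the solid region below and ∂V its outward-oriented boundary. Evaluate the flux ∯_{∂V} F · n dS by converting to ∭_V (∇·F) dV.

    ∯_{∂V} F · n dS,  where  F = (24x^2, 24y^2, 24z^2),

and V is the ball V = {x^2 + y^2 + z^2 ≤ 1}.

By the divergence theorem,

    ∯_{∂V} F · n dS = ∭_V (∇ · F) dV.

Compute the divergence:
    ∇ · F = ∂F_x/∂x + ∂F_y/∂y + ∂F_z/∂z = 48x + 48y + 48z.

In spherical coordinates, x = ρ sin(φ) cos(θ), y = ρ sin(φ) sin(θ), z = ρ cos(φ), dV = ρ^2 sin(φ) dρ dφ dθ, with 0 ≤ ρ ≤ 1, 0 ≤ φ ≤ π, 0 ≤ θ ≤ 2π.

The integrand, after substitution and multiplying by the volume element, becomes (48ρ (sqrt(2)sin(φ)sin(θ + π/4) + cos(φ))) · ρ^2 sin(φ), so

    ∭_V (∇·F) dV = ∫_0^{2π} ∫_0^{π} ∫_0^{1} (48ρ (sqrt(2)sin(φ)sin(θ + π/4) + cos(φ))) · ρ^2 sin(φ) dρ dφ dθ.

Inner (ρ from 0 to 1): 12(sqrt(2)sin(φ)sin(θ + π/4) + cos(φ))sin(φ).
Middle (φ from 0 to π): 6sqrt(2)π sin(θ + π/4).
Outer (θ from 0 to 2π): 0.

Therefore ∯_{∂V} F · n dS = 0.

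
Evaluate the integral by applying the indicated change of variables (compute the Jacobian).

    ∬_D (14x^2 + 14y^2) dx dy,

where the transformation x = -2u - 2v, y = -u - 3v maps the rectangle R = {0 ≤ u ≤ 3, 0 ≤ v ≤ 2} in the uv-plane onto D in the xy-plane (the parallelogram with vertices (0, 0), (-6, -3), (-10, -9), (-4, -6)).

Compute the Jacobian determinant of (x, y) with respect to (u, v):

    ∂(x,y)/∂(u,v) = | -2  -2 | = (-2)(-3) - (-2)(-1) = 4.
                   | -1  -3 |

Its absolute value is |J| = 4 (the area scaling factor).

Substituting x = -2u - 2v, y = -u - 3v into the integrand,

    14x^2 + 14y^2 → 70u^2 + 196u v + 182v^2,

so the integral becomes

    ∬_R (70u^2 + 196u v + 182v^2) · |J| du dv = ∫_0^3 ∫_0^2 (280u^2 + 784u v + 728v^2) dv du.

Inner (v): 560u^2 + 1568u + 5824/3.
Outer (u): 17920.

Therefore ∬_D (14x^2 + 14y^2) dx dy = 17920.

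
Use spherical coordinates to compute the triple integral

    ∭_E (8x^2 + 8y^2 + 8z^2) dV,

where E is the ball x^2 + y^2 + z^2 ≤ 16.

In spherical coordinates, x = ρ sin(φ) cos(θ), y = ρ sin(φ) sin(θ), z = ρ cos(φ), and dV = ρ^2 sin(φ) dρ dφ dθ.

The integrand becomes 8ρ^2, so

    ∭_E (8x^2 + 8y^2 + 8z^2) dV = ∫_{0}^{2π} ∫_{0}^{π} ∫_{0}^{4} (8ρ^2) · ρ^2 sin(φ) dρ dφ dθ.

Inner (ρ): 8192sin(φ)/5.
Middle (φ): 16384/5.
Outer (θ): 32768π/5.

Therefore the triple integral equals 32768π/5.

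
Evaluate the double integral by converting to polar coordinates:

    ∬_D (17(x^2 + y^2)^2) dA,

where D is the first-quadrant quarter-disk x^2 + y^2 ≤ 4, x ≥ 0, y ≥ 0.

The region D is 0 ≤ r ≤ 2, 0 ≤ θ ≤ π/2 in polar coordinates, where x = r cos(θ), y = r sin(θ), and dA = r dr dθ.

Under the substitution, the integrand becomes 17r^4, so

    ∬_D (17(x^2 + y^2)^2) dA = ∫_{0}^{π/2} ∫_{0}^{2} (17r^4) · r dr dθ.

Inner integral (in r): ∫_{0}^{2} (17r^4) · r dr = 544/3.

Outer integral (in θ): ∫_{0}^{π/2} (544/3) dθ = 272π/3.

Therefore ∬_D (17(x^2 + y^2)^2) dA = 272π/3.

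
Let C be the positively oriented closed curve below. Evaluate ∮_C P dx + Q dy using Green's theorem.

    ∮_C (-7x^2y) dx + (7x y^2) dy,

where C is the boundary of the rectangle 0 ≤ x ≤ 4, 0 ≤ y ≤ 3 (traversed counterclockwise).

Green's theorem converts the closed line integral into a double integral over the enclosed region D:

    ∮_C P dx + Q dy = ∬_D (∂Q/∂x - ∂P/∂y) dA.

Here P = -7x^2y, Q = 7x y^2, so

    ∂Q/∂x = 7y^2,    ∂P/∂y = -7x^2,
    ∂Q/∂x - ∂P/∂y = 7x^2 + 7y^2.

D is the region 0 ≤ x ≤ 4, 0 ≤ y ≤ 3. Evaluating the double integral:

    ∬_D (7x^2 + 7y^2) dA = ∫_0^{4} ∫_0^{3} (7x^2 + 7y^2) dy dx.

Inner (y from 0 to 3): 21x^2 + 63.
Outer (x from 0 to 4): 700.

Therefore ∮_C P dx + Q dy = 700.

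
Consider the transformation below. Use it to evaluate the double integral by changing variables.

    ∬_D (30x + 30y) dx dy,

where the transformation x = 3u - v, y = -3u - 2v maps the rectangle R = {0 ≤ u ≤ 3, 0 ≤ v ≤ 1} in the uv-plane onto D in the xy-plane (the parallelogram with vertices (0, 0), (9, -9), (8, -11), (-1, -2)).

Compute the Jacobian determinant of (x, y) with respect to (u, v):

    ∂(x,y)/∂(u,v) = | 3  -1 | = (3)(-2) - (-1)(-3) = -9.
                   | -3  -2 |

Its absolute value is |J| = 9 (the area scaling factor).

Substituting x = 3u - v, y = -3u - 2v into the integrand,

    30x + 30y → -90v,

so the integral becomes

    ∬_R (-90v) · |J| du dv = ∫_0^3 ∫_0^1 (-810v) dv du.

Inner (v): -405.
Outer (u): -1215.

Therefore ∬_D (30x + 30y) dx dy = -1215.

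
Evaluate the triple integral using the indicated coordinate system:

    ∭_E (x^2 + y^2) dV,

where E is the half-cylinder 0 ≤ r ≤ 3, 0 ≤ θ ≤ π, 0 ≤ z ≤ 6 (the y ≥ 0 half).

In cylindrical coordinates, x = r cos(θ), y = r sin(θ), z = z, and dV = r dr dθ dz.

The integrand becomes r^2, so

    ∭_E (x^2 + y^2) dV = ∫_{0}^{π} ∫_{0}^{3} ∫_{0}^{6} (r^2) · r dz dr dθ.

Inner (z): 6r^3.
Middle (r from 0 to 3): 243/2.
Outer (θ): 243π/2.

Therefore the triple integral equals 243π/2.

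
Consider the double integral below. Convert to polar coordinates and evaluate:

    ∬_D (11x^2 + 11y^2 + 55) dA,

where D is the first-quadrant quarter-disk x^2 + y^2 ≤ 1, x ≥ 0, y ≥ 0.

The region D is 0 ≤ r ≤ 1, 0 ≤ θ ≤ π/2 in polar coordinates, where x = r cos(θ), y = r sin(θ), and dA = r dr dθ.

Under the substitution, the integrand becomes 11r^2 + 55, so

    ∬_D (11x^2 + 11y^2 + 55) dA = ∫_{0}^{π/2} ∫_{0}^{1} (11r^2 + 55) · r dr dθ.

Inner integral (in r): ∫_{0}^{1} (11r^2 + 55) · r dr = 121/4.

Outer integral (in θ): ∫_{0}^{π/2} (121/4) dθ = 121π/8.

Therefore ∬_D (11x^2 + 11y^2 + 55) dA = 121π/8.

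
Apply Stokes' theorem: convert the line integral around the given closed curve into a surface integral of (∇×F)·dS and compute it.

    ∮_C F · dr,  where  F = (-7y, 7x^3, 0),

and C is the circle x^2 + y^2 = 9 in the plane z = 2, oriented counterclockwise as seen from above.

Let S be the flat disk x^2 + y^2 ≤ 9 in the plane z = 2, with upward unit normal n̂ = ẑ. By Stokes' theorem,

    ∮_C F · dr = ∬_S (∇ × F) · n̂ dS = ∬_D (curl F)_z dA,

where D is the disk x^2 + y^2 ≤ 9.

Compute the curl of F = (-7y, 7x^3, 0):
    (∇ × F)_x = ∂F_z/∂y - ∂F_y/∂z = 0,
    (∇ × F)_y = ∂F_x/∂z - ∂F_z/∂x = 0,
    (∇ × F)_z = ∂F_y/∂x - ∂F_x/∂y = 21x^2 + 7.

On z = 2, (curl F)_z = 21x^2 + 7.

Convert to polar (x = r cos θ, y = r sin θ, dA = r dr dθ); the integrand becomes 21r^2cos(θ)^2 + 7, so

    ∬_D (curl F)_z dA = ∫_0^{2π} ∫_0^{3} (21r^2cos(θ)^2 + 7) · r dr dθ.

Inner (r from 0 to 3): 1701cos(θ)^2/4 + 63/2.
Outer (θ from 0 to 2π): 1953π/4.

Therefore ∮_C F · dr = 1953π/4.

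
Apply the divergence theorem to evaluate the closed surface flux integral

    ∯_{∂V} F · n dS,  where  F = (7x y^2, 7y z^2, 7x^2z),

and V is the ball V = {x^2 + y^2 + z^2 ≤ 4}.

By the divergence theorem,

    ∯_{∂V} F · n dS = ∭_V (∇ · F) dV.

Compute the divergence:
    ∇ · F = ∂F_x/∂x + ∂F_y/∂y + ∂F_z/∂z = 7y^2 + 7z^2 + 7x^2 = 7x^2 + 7y^2 + 7z^2.

In spherical coordinates, x = ρ sin(φ) cos(θ), y = ρ sin(φ) sin(θ), z = ρ cos(φ), dV = ρ^2 sin(φ) dρ dφ dθ, with 0 ≤ ρ ≤ 2, 0 ≤ φ ≤ π, 0 ≤ θ ≤ 2π.

The integrand, after substitution and multiplying by the volume element, becomes (7ρ^2) · ρ^2 sin(φ), so

    ∭_V (∇·F) dV = ∫_0^{2π} ∫_0^{π} ∫_0^{2} (7ρ^2) · ρ^2 sin(φ) dρ dφ dθ.

Inner (ρ from 0 to 2): 224sin(φ)/5.
Middle (φ from 0 to π): 448/5.
Outer (θ from 0 to 2π): 896π/5.

Therefore ∯_{∂V} F · n dS = 896π/5.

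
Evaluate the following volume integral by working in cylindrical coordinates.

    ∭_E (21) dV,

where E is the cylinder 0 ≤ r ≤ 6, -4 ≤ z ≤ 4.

In cylindrical coordinates, x = r cos(θ), y = r sin(θ), z = z, and dV = r dr dθ dz.

The integrand becomes 21, so

    ∭_E (21) dV = ∫_{0}^{2π} ∫_{0}^{6} ∫_{-4}^{4} (21) · r dz dr dθ.

Inner (z): 168r.
Middle (r from 0 to 6): 3024.
Outer (θ): 6048π.

Therefore the triple integral equals 6048π.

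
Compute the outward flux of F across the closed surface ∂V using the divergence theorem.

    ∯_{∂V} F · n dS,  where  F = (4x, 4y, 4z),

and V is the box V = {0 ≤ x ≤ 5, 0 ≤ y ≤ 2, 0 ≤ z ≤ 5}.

By the divergence theorem,

    ∯_{∂V} F · n dS = ∭_V (∇ · F) dV.

Compute the divergence:
    ∇ · F = ∂F_x/∂x + ∂F_y/∂y + ∂F_z/∂z = 4 + 4 + 4 = 12.

V is a rectangular box, so dV = dx dy dz with 0 ≤ x ≤ 5, 0 ≤ y ≤ 2, 0 ≤ z ≤ 5.

Integrate (12) over V as an iterated integral:

    ∭_V (∇·F) dV = ∫_0^{5} ∫_0^{2} ∫_0^{5} (12) dz dy dx.

Inner (z from 0 to 5): 60.
Middle (y from 0 to 2): 120.
Outer (x from 0 to 5): 600.

Therefore ∯_{∂V} F · n dS = 600.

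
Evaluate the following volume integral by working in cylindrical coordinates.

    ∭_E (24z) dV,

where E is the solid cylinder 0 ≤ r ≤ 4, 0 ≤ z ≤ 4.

In cylindrical coordinates, x = r cos(θ), y = r sin(θ), z = z, and dV = r dr dθ dz.

The integrand becomes 24z, so

    ∭_E (24z) dV = ∫_{0}^{2π} ∫_{0}^{4} ∫_{0}^{4} (24z) · r dz dr dθ.

Inner (z): 192r.
Middle (r from 0 to 4): 1536.
Outer (θ): 3072π.

Therefore the triple integral equals 3072π.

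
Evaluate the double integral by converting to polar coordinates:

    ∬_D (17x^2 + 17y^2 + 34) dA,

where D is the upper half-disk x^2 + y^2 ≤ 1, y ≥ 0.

The region D is 0 ≤ r ≤ 1, 0 ≤ θ ≤ π in polar coordinates, where x = r cos(θ), y = r sin(θ), and dA = r dr dθ.

Under the substitution, the integrand becomes 17r^2 + 34, so

    ∬_D (17x^2 + 17y^2 + 34) dA = ∫_{0}^{π} ∫_{0}^{1} (17r^2 + 34) · r dr dθ.

Inner integral (in r): ∫_{0}^{1} (17r^2 + 34) · r dr = 85/4.

Outer integral (in θ): ∫_{0}^{π} (85/4) dθ = 85π/4.

Therefore ∬_D (17x^2 + 17y^2 + 34) dA = 85π/4.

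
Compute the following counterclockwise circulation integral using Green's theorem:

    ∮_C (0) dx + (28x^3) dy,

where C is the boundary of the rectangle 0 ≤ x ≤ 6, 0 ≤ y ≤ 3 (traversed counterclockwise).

Green's theorem converts the closed line integral into a double integral over the enclosed region D:

    ∮_C P dx + Q dy = ∬_D (∂Q/∂x - ∂P/∂y) dA.

Here P = 0, Q = 28x^3, so

    ∂Q/∂x = 84x^2,    ∂P/∂y = 0,
    ∂Q/∂x - ∂P/∂y = 84x^2.

D is the region 0 ≤ x ≤ 6, 0 ≤ y ≤ 3. Evaluating the double integral:

    ∬_D (84x^2) dA = ∫_0^{6} ∫_0^{3} (84x^2) dy dx.

Inner (y from 0 to 3): 252x^2.
Outer (x from 0 to 6): 18144.

Therefore ∮_C P dx + Q dy = 18144.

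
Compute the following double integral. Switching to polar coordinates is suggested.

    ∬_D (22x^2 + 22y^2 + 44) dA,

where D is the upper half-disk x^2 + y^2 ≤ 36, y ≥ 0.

The region D is 0 ≤ r ≤ 6, 0 ≤ θ ≤ π in polar coordinates, where x = r cos(θ), y = r sin(θ), and dA = r dr dθ.

Under the substitution, the integrand becomes 22r^2 + 44, so

    ∬_D (22x^2 + 22y^2 + 44) dA = ∫_{0}^{π} ∫_{0}^{6} (22r^2 + 44) · r dr dθ.

Inner integral (in r): ∫_{0}^{6} (22r^2 + 44) · r dr = 7920.

Outer integral (in θ): ∫_{0}^{π} (7920) dθ = 7920π.

Therefore ∬_D (22x^2 + 22y^2 + 44) dA = 7920π.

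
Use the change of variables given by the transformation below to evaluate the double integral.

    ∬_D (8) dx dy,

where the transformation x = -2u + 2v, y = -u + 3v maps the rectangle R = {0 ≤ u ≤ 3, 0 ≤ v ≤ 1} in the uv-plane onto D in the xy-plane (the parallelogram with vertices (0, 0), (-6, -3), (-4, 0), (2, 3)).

Compute the Jacobian determinant of (x, y) with respect to (u, v):

    ∂(x,y)/∂(u,v) = | -2  2 | = (-2)(3) - (2)(-1) = -4.
                   | -1  3 |

Its absolute value is |J| = 4 (the area scaling factor).

Substituting x = -2u + 2v, y = -u + 3v into the integrand,

    8 → 8,

so the integral becomes

    ∬_R (8) · |J| du dv = ∫_0^3 ∫_0^1 (32) dv du.

Inner (v): 32.
Outer (u): 96.

Therefore ∬_D (8) dx dy = 96.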